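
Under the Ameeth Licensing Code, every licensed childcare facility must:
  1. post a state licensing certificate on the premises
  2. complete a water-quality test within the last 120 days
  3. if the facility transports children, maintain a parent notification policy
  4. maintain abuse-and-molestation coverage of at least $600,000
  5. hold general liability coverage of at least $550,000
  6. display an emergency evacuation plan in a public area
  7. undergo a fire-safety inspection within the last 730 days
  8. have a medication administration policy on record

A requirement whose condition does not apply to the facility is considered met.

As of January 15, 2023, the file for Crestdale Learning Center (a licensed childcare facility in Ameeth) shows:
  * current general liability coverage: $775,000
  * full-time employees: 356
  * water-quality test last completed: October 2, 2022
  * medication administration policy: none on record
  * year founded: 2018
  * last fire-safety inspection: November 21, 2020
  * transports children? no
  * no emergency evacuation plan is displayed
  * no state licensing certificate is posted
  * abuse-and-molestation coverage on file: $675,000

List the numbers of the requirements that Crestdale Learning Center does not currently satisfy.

1. state licensing certificate absent → not met
2. water-quality test 105 days ago vs limit 120 → met
3. condition 'transports children' does not hold → requirement n/a → met
4. abuse-and-molestation coverage $675,000 ≥ $600,000 → met
5. general liability coverage $775,000 ≥ $550,000 → met
6. emergency evacuation plan absent → not met
7. fire-safety inspection 785 days ago vs limit 730 → not met
8. medication administration policy absent → not met
Not met: 1, 6, 7, 8

1, 6, 7, 8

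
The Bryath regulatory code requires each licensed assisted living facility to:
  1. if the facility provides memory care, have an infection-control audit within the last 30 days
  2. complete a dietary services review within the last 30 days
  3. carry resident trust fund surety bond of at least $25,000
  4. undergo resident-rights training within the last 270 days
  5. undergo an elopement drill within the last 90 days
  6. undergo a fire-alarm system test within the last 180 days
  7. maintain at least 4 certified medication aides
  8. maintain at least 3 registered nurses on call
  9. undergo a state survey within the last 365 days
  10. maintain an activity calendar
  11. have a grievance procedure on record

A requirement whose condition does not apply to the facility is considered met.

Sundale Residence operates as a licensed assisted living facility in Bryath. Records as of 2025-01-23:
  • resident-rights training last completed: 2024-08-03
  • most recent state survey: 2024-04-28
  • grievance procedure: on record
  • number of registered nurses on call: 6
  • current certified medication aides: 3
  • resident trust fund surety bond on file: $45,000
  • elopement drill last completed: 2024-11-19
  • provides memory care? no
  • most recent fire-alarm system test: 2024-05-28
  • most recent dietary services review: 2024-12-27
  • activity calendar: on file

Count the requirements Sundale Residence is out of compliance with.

2

1. condition 'provides memory care' does not hold → requirement n/a → met
2. dietary services review 27 days ago vs limit 30 → met
3. resident trust fund surety bond $45,000 ≥ $25,000 → met
4. resident-rights training 173 days ago vs limit 270 → met
5. elopement drill 65 days ago vs limit 90 → met
6. fire-alarm system test 240 days ago vs limit 180 → not met
7. certified medication aides 3 < 4 → not met
8. registered nurses on call 6 ≥ 3 → met
9. state survey 270 days ago vs limit 365 → met
10. activity calendar present → met
11. grievance procedure present → met
Not met: 2 of 11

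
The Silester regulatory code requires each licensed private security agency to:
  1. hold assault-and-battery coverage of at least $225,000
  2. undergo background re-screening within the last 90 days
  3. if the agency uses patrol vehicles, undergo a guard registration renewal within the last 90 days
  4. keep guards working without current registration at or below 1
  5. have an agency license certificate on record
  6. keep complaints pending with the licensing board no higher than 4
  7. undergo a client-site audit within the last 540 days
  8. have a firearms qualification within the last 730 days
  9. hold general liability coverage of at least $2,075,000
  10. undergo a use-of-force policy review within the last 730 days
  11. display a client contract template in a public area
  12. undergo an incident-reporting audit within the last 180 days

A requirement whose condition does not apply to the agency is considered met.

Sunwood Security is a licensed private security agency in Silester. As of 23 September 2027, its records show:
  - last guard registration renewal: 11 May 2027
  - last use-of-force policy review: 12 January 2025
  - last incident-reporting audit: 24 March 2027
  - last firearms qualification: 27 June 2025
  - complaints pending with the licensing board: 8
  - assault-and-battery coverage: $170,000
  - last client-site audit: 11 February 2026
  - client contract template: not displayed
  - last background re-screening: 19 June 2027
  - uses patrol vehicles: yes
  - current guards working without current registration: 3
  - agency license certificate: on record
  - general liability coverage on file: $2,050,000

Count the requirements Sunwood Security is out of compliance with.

1. assault-and-battery coverage $170,000 < $225,000 → not met
2. background re-screening 96 days ago vs limit 90 → not met
3. condition 'uses patrol vehicles' holds; guard registration renewal 135 days ago vs limit 90 → not met
4. guards working without current registration 3 > 1 → not met
5. agency license certificate present → met
6. complaints pending with the licensing board 8 > 4 → not met
7. client-site audit 589 days ago vs limit 540 → not met
8. firearms qualification 818 days ago vs limit 730 → not met
9. general liability coverage $2,050,000 < $2,075,000 → not met
10. use-of-force policy review 984 days ago vs limit 730 → not met
11. client contract template absent → not met
12. incident-reporting audit 183 days ago vs limit 180 → not met
Not met: 11 of 12

11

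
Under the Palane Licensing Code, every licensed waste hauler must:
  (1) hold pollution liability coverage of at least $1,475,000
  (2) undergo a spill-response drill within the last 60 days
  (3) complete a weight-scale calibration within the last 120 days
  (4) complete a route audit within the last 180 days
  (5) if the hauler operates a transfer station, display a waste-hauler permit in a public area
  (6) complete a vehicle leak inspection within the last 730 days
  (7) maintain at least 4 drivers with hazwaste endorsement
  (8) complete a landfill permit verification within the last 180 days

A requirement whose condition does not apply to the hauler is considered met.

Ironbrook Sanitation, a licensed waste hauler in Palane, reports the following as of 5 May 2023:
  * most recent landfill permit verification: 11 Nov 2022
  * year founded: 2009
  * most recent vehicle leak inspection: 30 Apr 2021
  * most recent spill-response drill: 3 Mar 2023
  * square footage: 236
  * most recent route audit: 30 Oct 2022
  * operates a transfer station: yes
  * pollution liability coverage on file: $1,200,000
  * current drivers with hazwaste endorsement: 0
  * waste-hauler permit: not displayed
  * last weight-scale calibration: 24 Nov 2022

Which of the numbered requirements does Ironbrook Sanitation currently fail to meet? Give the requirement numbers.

1. pollution liability coverage $1,200,000 < $1,475,000 → not met
2. spill-response drill 63 days ago vs limit 60 → not met
3. weight-scale calibration 162 days ago vs limit 120 → not met
4. route audit 187 days ago vs limit 180 → not met
5. condition 'operates a transfer station' holds; waste-hauler permit absent → not met
6. vehicle leak inspection 735 days ago vs limit 730 → not met
7. drivers with hazwaste endorsement 0 < 4 → not met
8. landfill permit verification 175 days ago vs limit 180 → met
Not met: 1, 2, 3, 4, 5, 6, 7

1, 2, 3, 4, 5, 6, 7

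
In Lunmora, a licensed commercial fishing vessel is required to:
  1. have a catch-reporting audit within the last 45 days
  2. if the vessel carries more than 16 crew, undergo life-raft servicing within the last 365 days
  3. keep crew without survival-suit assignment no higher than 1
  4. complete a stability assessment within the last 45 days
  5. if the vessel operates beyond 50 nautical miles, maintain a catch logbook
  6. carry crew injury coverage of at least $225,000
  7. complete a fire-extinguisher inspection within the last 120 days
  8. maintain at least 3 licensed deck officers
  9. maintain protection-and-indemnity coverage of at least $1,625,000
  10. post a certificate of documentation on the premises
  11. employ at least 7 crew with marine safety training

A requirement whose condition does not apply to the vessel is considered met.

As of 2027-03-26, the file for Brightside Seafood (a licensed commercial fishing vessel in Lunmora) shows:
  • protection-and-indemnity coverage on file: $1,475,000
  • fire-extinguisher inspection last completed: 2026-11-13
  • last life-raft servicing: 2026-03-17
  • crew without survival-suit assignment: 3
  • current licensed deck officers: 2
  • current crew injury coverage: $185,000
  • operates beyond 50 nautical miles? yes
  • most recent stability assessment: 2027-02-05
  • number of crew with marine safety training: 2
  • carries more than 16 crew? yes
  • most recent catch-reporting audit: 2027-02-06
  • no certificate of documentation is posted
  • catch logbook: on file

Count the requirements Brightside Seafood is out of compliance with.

1. catch-reporting audit 48 days ago vs limit 45 → not met
2. condition 'carries more than 16 crew' holds; life-raft servicing 374 days ago vs limit 365 → not met
3. crew without survival-suit assignment 3 > 1 → not met
4. stability assessment 49 days ago vs limit 45 → not met
5. condition 'operates beyond 50 nautical miles' holds; catch logbook present → met
6. crew injury coverage $185,000 < $225,000 → not met
7. fire-extinguisher inspection 133 days ago vs limit 120 → not met
8. licensed deck officers 2 < 3 → not met
9. protection-and-indemnity coverage $1,475,000 < $1,625,000 → not met
10. certificate of documentation absent → not met
11. crew with marine safety training 2 < 7 → not met
Not met: 10 of 11

10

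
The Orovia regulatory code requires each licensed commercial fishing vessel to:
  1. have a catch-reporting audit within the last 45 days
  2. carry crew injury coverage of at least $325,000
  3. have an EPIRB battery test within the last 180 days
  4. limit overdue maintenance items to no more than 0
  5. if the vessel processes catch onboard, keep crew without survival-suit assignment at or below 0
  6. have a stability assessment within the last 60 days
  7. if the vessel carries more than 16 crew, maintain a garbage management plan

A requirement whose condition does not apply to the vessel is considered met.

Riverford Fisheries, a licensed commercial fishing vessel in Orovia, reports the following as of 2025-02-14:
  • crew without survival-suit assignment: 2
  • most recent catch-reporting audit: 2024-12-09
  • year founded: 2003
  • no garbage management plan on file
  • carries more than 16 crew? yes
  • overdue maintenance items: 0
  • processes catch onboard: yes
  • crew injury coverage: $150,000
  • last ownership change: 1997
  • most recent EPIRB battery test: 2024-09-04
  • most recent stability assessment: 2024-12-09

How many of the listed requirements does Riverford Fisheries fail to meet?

5

1. catch-reporting audit 67 days ago vs limit 45 → not met
2. crew injury coverage $150,000 < $325,000 → not met
3. EPIRB battery test 163 days ago vs limit 180 → met
4. overdue maintenance items 0 ≤ 0 → met
5. condition 'processes catch onboard' holds; crew without survival-suit assignment 2 > 0 → not met
6. stability assessment 67 days ago vs limit 60 → not met
7. condition 'carries more than 16 crew' holds; garbage management plan absent → not met
Not met: 5 of 7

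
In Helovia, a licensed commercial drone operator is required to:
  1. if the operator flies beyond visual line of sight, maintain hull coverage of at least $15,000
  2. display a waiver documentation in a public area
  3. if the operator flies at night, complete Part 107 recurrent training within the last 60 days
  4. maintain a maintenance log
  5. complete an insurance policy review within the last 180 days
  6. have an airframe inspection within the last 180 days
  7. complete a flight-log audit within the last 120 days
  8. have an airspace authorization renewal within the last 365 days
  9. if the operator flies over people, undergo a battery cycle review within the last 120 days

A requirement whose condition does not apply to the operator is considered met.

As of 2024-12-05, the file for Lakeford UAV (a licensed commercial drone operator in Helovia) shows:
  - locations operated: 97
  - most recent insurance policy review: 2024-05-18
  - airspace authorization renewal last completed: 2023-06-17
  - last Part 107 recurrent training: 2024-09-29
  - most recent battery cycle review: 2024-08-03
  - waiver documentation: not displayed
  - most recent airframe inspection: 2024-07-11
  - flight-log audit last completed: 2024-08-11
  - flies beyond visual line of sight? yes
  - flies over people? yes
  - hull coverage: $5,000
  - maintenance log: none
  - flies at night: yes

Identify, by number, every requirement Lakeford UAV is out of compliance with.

1, 2, 3, 4, 5, 8, 9

1. condition 'flies beyond visual line of sight' holds; hull coverage $5,000 < $15,000 → not met
2. waiver documentation absent → not met
3. condition 'flies at night' holds; Part 107 recurrent training 67 days ago vs limit 60 → not met
4. maintenance log absent → not met
5. insurance policy review 201 days ago vs limit 180 → not met
6. airframe inspection 147 days ago vs limit 180 → met
7. flight-log audit 116 days ago vs limit 120 → met
8. airspace authorization renewal 537 days ago vs limit 365 → not met
9. condition 'flies over people' holds; battery cycle review 124 days ago vs limit 120 → not met
Not met: 1, 2, 3, 4, 5, 8, 9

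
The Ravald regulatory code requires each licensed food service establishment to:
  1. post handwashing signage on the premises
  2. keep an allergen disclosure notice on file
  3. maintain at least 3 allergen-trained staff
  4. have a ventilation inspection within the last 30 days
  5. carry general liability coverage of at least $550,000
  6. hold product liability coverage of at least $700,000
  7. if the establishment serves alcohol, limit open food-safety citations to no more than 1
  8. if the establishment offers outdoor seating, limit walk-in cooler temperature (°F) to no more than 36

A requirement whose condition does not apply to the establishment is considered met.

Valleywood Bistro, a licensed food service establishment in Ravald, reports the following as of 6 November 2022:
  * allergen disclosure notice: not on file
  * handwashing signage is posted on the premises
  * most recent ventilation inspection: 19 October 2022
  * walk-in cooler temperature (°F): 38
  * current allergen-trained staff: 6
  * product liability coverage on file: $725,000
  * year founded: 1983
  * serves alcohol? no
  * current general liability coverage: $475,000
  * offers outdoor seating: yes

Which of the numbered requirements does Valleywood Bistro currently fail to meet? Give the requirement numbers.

1. handwashing signage present → met
2. allergen disclosure notice absent → not met
3. allergen-trained staff 6 ≥ 3 → met
4. ventilation inspection 18 days ago vs limit 30 → met
5. general liability coverage $475,000 < $550,000 → not met
6. product liability coverage $725,000 ≥ $700,000 → met
7. condition 'serves alcohol' does not hold → requirement n/a → met
8. condition 'offers outdoor seating' holds; walk-in cooler temperature (°F) 38 > 36 → not met
Not met: 2, 5, 8

2, 5, 8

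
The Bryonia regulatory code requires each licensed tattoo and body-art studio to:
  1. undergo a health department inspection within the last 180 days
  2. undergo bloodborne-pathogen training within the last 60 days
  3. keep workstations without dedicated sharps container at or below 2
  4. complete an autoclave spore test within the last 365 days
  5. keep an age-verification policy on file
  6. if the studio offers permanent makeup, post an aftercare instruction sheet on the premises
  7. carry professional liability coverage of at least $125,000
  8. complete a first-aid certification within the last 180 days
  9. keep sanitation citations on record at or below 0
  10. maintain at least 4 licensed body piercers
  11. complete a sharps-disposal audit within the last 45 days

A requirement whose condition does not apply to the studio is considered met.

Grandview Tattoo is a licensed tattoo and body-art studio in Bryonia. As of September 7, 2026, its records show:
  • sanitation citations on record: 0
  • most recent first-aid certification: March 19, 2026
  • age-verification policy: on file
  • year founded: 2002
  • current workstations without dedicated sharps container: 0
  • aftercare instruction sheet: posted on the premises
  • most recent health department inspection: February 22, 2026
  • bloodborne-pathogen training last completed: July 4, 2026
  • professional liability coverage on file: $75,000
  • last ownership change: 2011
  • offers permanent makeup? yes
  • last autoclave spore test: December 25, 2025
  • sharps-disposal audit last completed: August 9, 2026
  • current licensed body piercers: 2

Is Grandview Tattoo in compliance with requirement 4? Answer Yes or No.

4. autoclave spore test 256 days ago vs limit 365 → met

Yes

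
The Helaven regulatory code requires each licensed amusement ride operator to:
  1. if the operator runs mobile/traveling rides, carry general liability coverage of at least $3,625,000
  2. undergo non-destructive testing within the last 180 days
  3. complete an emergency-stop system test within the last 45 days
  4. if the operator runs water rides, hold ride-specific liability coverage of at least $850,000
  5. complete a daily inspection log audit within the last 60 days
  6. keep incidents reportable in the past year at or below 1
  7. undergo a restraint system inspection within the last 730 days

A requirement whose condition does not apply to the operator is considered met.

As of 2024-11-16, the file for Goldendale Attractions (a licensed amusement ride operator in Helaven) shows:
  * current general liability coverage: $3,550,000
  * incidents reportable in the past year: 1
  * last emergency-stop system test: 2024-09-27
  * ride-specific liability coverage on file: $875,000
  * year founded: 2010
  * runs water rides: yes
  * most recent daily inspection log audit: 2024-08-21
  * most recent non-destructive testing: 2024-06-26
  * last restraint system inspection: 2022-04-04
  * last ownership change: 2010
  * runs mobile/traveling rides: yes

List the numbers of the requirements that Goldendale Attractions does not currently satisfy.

1, 3, 5, 7

1. condition 'runs mobile/traveling rides' holds; general liability coverage $3,550,000 < $3,625,000 → not met
2. non-destructive testing 143 days ago vs limit 180 → met
3. emergency-stop system test 50 days ago vs limit 45 → not met
4. condition 'runs water rides' holds; ride-specific liability coverage $875,000 ≥ $850,000 → met
5. daily inspection log audit 87 days ago vs limit 60 → not met
6. incidents reportable in the past year 1 ≤ 1 → met
7. restraint system inspection 957 days ago vs limit 730 → not met
Not met: 1, 3, 5, 7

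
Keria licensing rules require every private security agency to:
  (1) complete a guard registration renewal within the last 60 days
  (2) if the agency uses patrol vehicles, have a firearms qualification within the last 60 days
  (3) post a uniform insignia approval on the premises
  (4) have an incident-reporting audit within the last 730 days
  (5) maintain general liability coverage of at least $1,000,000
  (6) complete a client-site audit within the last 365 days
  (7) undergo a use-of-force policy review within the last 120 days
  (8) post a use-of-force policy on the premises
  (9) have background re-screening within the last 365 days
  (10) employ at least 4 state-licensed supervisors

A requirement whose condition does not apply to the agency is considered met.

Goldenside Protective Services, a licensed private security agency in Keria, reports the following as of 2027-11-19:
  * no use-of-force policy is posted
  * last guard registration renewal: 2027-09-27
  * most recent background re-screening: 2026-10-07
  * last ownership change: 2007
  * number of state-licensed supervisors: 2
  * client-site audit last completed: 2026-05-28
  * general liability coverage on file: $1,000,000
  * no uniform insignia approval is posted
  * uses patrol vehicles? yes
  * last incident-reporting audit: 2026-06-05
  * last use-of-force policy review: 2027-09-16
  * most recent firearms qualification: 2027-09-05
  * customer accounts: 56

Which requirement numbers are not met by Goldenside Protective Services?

2, 3, 6, 8, 9, 10

1. guard registration renewal 53 days ago vs limit 60 → met
2. condition 'uses patrol vehicles' holds; firearms qualification 75 days ago vs limit 60 → not met
3. uniform insignia approval absent → not met
4. incident-reporting audit 532 days ago vs limit 730 → met
5. general liability coverage $1,000,000 ≥ $1,000,000 → met
6. client-site audit 540 days ago vs limit 365 → not met
7. use-of-force policy review 64 days ago vs limit 120 → met
8. use-of-force policy absent → not met
9. background re-screening 408 days ago vs limit 365 → not met
10. state-licensed supervisors 2 < 4 → not met
Not met: 2, 3, 6, 8, 9, 10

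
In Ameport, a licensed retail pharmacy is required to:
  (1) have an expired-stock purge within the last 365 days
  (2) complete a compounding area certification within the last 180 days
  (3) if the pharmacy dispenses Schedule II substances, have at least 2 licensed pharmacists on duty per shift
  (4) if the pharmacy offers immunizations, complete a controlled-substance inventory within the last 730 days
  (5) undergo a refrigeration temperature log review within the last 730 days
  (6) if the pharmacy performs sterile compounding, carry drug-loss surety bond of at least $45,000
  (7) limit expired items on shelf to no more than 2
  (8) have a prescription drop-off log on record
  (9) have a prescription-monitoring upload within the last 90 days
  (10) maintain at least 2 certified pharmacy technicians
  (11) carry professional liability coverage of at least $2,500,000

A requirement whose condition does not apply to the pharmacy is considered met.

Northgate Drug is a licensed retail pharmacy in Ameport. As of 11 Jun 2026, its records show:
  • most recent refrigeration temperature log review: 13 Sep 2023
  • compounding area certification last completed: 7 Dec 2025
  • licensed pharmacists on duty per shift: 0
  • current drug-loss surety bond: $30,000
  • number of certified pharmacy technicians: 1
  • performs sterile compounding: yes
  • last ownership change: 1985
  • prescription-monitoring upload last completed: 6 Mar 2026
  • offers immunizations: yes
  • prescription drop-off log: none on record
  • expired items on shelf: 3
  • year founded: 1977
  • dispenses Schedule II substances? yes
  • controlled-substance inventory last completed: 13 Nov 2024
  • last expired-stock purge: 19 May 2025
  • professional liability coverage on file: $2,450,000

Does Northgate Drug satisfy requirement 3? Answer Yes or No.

No

3. condition 'dispenses Schedule II substances' holds; licensed pharmacists on duty per shift 0 < 2 → not met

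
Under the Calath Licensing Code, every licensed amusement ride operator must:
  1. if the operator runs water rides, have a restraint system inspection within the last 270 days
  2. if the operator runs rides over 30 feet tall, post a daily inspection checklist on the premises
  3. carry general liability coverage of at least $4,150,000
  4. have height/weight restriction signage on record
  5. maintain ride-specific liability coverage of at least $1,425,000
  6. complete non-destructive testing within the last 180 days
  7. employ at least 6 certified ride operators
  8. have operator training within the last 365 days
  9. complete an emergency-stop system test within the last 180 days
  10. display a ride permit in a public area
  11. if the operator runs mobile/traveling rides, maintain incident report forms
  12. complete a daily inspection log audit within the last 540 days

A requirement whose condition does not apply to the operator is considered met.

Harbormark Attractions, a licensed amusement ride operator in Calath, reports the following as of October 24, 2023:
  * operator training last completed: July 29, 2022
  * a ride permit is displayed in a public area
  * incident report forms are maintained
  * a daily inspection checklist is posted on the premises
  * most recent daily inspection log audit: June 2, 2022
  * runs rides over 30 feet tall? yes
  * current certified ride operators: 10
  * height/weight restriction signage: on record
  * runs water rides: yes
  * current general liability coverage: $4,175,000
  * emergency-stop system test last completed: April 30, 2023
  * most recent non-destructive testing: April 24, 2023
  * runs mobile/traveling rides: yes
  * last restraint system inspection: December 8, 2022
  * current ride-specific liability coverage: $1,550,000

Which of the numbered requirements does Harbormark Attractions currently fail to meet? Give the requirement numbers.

1, 6, 8

1. condition 'runs water rides' holds; restraint system inspection 320 days ago vs limit 270 → not met
2. condition 'runs rides over 30 feet tall' holds; daily inspection checklist present → met
3. general liability coverage $4,175,000 ≥ $4,150,000 → met
4. height/weight restriction signage present → met
5. ride-specific liability coverage $1,550,000 ≥ $1,425,000 → met
6. non-destructive testing 183 days ago vs limit 180 → not met
7. certified ride operators 10 ≥ 6 → met
8. operator training 452 days ago vs limit 365 → not met
9. emergency-stop system test 177 days ago vs limit 180 → met
10. ride permit present → met
11. condition 'runs mobile/traveling rides' holds; incident report forms present → met
12. daily inspection log audit 509 days ago vs limit 540 → met
Not met: 1, 6, 8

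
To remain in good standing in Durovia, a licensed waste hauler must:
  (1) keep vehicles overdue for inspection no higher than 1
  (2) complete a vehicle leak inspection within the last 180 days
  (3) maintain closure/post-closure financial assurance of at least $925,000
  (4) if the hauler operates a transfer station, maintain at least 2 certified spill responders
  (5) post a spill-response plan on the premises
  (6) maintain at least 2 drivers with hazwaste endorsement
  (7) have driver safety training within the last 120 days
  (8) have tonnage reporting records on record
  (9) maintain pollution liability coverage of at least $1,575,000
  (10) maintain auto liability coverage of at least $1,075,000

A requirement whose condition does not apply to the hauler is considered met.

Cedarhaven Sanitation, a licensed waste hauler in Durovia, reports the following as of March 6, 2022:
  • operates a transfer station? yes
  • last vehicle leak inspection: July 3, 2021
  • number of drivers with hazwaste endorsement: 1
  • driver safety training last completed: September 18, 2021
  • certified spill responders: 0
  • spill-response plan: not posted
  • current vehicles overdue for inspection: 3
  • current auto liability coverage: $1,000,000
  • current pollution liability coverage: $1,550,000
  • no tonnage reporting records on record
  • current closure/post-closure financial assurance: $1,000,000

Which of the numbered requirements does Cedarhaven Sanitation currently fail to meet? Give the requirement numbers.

1, 2, 4, 5, 6, 7, 8, 9, 10

1. vehicles overdue for inspection 3 > 1 → not met
2. vehicle leak inspection 246 days ago vs limit 180 → not met
3. closure/post-closure financial assurance $1,000,000 ≥ $925,000 → met
4. condition 'operates a transfer station' holds; certified spill responders 0 < 2 → not met
5. spill-response plan absent → not met
6. drivers with hazwaste endorsement 1 < 2 → not met
7. driver safety training 169 days ago vs limit 120 → not met
8. tonnage reporting records absent → not met
9. pollution liability coverage $1,550,000 < $1,575,000 → not met
10. auto liability coverage $1,000,000 < $1,075,000 → not met
Not met: 1, 2, 4, 5, 6, 7, 8, 9, 10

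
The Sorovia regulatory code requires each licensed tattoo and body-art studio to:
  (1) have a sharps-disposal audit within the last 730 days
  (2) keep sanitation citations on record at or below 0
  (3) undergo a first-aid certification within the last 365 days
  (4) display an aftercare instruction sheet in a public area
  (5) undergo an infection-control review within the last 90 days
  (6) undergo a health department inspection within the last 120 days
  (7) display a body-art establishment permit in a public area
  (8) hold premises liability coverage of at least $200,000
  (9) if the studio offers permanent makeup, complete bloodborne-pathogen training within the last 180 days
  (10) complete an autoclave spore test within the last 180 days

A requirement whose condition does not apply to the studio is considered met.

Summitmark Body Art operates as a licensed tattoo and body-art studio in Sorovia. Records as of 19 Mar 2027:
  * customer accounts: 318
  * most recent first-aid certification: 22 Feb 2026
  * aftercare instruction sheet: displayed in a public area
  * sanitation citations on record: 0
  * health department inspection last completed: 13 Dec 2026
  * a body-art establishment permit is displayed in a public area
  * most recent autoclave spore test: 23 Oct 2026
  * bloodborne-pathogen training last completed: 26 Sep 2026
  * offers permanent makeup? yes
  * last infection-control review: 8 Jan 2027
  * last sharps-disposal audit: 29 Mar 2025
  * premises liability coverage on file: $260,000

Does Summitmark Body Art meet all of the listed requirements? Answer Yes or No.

No

1. sharps-disposal audit 720 days ago vs limit 730 → met
2. sanitation citations on record 0 ≤ 0 → met
3. first-aid certification 390 days ago vs limit 365 → not met
4. aftercare instruction sheet present → met
5. infection-control review 70 days ago vs limit 90 → met
6. health department inspection 96 days ago vs limit 120 → met
7. body-art establishment permit present → met
8. premises liability coverage $260,000 ≥ $200,000 → met
9. condition 'offers permanent makeup' holds; bloodborne-pathogen training 174 days ago vs limit 180 → met
10. autoclave spore test 147 days ago vs limit 180 → met
Not met: 3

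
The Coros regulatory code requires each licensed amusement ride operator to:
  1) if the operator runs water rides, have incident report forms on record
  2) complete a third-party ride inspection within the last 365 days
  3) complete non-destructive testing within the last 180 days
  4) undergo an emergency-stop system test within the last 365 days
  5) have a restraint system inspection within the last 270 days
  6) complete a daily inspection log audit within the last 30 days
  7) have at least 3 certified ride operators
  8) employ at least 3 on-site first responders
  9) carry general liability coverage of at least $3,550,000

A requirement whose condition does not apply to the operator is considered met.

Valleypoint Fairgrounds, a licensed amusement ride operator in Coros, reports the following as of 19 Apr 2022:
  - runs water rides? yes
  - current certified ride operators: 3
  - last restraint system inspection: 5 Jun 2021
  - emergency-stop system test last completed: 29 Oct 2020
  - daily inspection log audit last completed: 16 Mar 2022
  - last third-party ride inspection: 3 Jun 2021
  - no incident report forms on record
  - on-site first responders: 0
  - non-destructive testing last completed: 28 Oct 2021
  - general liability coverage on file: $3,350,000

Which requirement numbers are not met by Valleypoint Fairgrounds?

1, 4, 5, 6, 8, 9

1. condition 'runs water rides' holds; incident report forms absent → not met
2. third-party ride inspection 320 days ago vs limit 365 → met
3. non-destructive testing 173 days ago vs limit 180 → met
4. emergency-stop system test 537 days ago vs limit 365 → not met
5. restraint system inspection 318 days ago vs limit 270 → not met
6. daily inspection log audit 34 days ago vs limit 30 → not met
7. certified ride operators 3 ≥ 3 → met
8. on-site first responders 0 < 3 → not met
9. general liability coverage $3,350,000 < $3,550,000 → not met
Not met: 1, 4, 5, 6, 8, 9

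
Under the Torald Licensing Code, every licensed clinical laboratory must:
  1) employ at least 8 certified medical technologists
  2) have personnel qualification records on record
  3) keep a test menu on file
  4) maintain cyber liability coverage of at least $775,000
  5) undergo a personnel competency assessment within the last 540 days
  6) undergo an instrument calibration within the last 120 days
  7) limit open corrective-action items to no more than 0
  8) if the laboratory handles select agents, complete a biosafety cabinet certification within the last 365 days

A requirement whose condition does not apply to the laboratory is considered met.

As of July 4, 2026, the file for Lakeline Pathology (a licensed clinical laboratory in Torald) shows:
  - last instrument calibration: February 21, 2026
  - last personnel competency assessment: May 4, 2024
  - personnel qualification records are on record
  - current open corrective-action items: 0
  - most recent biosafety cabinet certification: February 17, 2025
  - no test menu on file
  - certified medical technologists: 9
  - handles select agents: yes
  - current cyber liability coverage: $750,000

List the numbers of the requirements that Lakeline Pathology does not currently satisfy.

1. certified medical technologists 9 ≥ 8 → met
2. personnel qualification records present → met
3. test menu absent → not met
4. cyber liability coverage $750,000 < $775,000 → not met
5. personnel competency assessment 791 days ago vs limit 540 → not met
6. instrument calibration 133 days ago vs limit 120 → not met
7. open corrective-action items 0 ≤ 0 → met
8. condition 'handles select agents' holds; biosafety cabinet certification 502 days ago vs limit 365 → not met
Not met: 3, 4, 5, 6, 8

3, 4, 5, 6, 8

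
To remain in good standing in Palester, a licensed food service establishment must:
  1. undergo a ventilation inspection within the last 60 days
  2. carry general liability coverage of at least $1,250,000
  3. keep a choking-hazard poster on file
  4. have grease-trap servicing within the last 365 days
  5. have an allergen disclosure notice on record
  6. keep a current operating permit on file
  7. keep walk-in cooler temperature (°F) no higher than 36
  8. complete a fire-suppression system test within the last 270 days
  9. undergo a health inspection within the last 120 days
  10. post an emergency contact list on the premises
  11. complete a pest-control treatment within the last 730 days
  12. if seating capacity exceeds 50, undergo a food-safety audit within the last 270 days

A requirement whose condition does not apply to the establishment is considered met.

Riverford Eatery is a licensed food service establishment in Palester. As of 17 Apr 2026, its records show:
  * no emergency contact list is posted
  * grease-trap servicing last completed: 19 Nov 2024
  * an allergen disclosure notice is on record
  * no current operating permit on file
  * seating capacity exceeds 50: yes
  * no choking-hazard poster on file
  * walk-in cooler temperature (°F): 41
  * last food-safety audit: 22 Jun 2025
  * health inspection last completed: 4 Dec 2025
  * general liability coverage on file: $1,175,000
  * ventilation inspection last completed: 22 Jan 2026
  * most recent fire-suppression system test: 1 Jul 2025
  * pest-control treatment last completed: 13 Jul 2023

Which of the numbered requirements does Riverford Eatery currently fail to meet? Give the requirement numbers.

1, 2, 3, 4, 6, 7, 8, 9, 10, 11, 12

1. ventilation inspection 85 days ago vs limit 60 → not met
2. general liability coverage $1,175,000 < $1,250,000 → not met
3. choking-hazard poster absent → not met
4. grease-trap servicing 514 days ago vs limit 365 → not met
5. allergen disclosure notice present → met
6. current operating permit absent → not met
7. walk-in cooler temperature (°F) 41 > 36 → not met
8. fire-suppression system test 290 days ago vs limit 270 → not met
9. health inspection 134 days ago vs limit 120 → not met
10. emergency contact list absent → not met
11. pest-control treatment 1009 days ago vs limit 730 → not met
12. condition 'seating capacity exceeds 50' holds; food-safety audit 299 days ago vs limit 270 → not met
Not met: 1, 2, 3, 4, 6, 7, 8, 9, 10, 11, 12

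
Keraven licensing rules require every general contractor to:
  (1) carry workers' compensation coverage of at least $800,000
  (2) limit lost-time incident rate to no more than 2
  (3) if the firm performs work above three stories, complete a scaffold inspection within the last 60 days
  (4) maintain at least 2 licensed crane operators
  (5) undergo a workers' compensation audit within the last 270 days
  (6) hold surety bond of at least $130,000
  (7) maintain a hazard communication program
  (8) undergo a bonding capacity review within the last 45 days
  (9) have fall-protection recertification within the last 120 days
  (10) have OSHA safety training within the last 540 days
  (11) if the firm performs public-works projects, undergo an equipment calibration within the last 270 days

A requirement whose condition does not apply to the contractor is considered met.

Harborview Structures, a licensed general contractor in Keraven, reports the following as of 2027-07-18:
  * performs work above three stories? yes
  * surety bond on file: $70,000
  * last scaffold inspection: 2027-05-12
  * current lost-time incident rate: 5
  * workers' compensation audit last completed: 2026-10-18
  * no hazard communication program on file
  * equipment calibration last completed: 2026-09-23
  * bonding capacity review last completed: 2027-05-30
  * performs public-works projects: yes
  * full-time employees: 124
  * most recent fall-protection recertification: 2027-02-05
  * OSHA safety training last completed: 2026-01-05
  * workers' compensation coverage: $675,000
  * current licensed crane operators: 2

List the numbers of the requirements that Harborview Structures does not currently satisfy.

1, 2, 3, 5, 6, 7, 8, 9, 10, 11

1. workers' compensation coverage $675,000 < $800,000 → not met
2. lost-time incident rate 5 > 2 → not met
3. condition 'performs work above three stories' holds; scaffold inspection 67 days ago vs limit 60 → not met
4. licensed crane operators 2 ≥ 2 → met
5. workers' compensation audit 273 days ago vs limit 270 → not met
6. surety bond $70,000 < $130,000 → not met
7. hazard communication program absent → not met
8. bonding capacity review 49 days ago vs limit 45 → not met
9. fall-protection recertification 163 days ago vs limit 120 → not met
10. OSHA safety training 559 days ago vs limit 540 → not met
11. condition 'performs public-works projects' holds; equipment calibration 298 days ago vs limit 270 → not met
Not met: 1, 2, 3, 5, 6, 7, 8, 9, 10, 11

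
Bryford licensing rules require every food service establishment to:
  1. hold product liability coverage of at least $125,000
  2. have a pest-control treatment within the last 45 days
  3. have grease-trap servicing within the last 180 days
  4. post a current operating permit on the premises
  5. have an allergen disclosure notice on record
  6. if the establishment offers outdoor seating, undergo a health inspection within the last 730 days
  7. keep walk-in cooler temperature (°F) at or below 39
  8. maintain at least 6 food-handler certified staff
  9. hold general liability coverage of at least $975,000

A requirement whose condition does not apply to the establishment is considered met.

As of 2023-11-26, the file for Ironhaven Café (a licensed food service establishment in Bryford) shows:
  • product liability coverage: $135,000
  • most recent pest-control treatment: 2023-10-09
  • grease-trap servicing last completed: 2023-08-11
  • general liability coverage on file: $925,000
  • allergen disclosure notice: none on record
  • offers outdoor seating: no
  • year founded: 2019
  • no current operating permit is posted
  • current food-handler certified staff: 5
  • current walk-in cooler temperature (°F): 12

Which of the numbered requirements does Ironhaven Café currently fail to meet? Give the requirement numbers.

1. product liability coverage $135,000 ≥ $125,000 → met
2. pest-control treatment 48 days ago vs limit 45 → not met
3. grease-trap servicing 107 days ago vs limit 180 → met
4. current operating permit absent → not met
5. allergen disclosure notice absent → not met
6. condition 'offers outdoor seating' does not hold → requirement n/a → met
7. walk-in cooler temperature (°F) 12 ≤ 39 → met
8. food-handler certified staff 5 < 6 → not met
9. general liability coverage $925,000 < $975,000 → not met
Not met: 2, 4, 5, 8, 9

2, 4, 5, 8, 9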